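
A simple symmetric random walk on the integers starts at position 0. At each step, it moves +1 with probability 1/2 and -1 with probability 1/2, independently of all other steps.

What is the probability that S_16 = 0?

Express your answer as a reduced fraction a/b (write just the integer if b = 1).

Answer: 6435/32768

Derivation:
To return to 0 after 16 steps: need exactly 8 steps of +1 and 8 of -1.
Favorable paths: C(16,8) = 12870
Total paths: 2^16 = 65536
P = 12870/65536 = 6435/32768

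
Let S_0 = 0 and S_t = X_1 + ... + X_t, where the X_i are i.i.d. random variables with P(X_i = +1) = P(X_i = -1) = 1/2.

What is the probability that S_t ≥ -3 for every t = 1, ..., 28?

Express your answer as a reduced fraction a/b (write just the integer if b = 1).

Let f(t,s) = #length-t paths at position s with S_1..S_t all ≥ -3.
f(t,s) = f(t-1,s-1) + f(t-1,s+1) for s ≥ -3; f(t,s) = 0 for s < -3.
t=0: f(0,0)=1
t=1: f(1,-1)=1 f(1,1)=1
t=2: f(2,-2)=1 f(2,0)=2 f(2,2)=1
t=3: f(3,-3)=1 f(3,-1)=3 f(3,1)=3 f(3,3)=1
t=4: f(4,-2)=4 f(4,0)=6 f(4,2)=4 f(4,4)=1
t=5: f(5,-3)=4 f(5,-1)=10 f(5,1)=10 f(5,3)=5 f(5,5)=1
t=6: f(6,-2)=14 f(6,0)=20 f(6,2)=15 f(6,4)=6 f(6,6)=1
t=7: f(7,-3)=14 f(7,-1)=34 f(7,1)=35 f(7,3)=21 f(7,5)=7 f(7,7)=1
t=8: f(8,-2)=48 f(8,0)=69 f(8,2)=56 f(8,4)=28 f(8,6)=8 f(8,8)=1
t=9: f(9,-3)=48 f(9,-1)=117 f(9,1)=125 f(9,3)=84 f(9,5)=36 f(9,7)=9 f(9,9)=1
t=10: f(10,-2)=165 f(10,0)=242 f(10,2)=209 f(10,4)=120 f(10,6)=45 f(10,8)=10 f(10,10)=1
t=11: f(11,-3)=165 f(11,-1)=407 f(11,1)=451 f(11,3)=329 f(11,5)=165 f(11,7)=55 f(11,9)=11 f(11,11)=1
t=12: f(12,-2)=572 f(12,0)=858 f(12,2)=780 f(12,4)=494 f(12,6)=220 f(12,8)=66 f(12,10)=12 f(12,12)=1
t=13: f(13,-3)=572 f(13,-1)=1430 f(13,1)=1638 f(13,3)=1274 f(13,5)=714 f(13,7)=286 f(13,9)=78 f(13,11)=13 f(13,13)=1
t=14: f(14,-2)=2002 f(14,0)=3068 f(14,2)=2912 f(14,4)=1988 f(14,6)=1000 f(14,8)=364 f(14,10)=91 f(14,12)=14 f(14,14)=1
t=15: f(15,-3)=2002 f(15,-1)=5070 f(15,1)=5980 f(15,3)=4900 f(15,5)=2988 f(15,7)=1364 f(15,9)=455 f(15,11)=105 f(15,13)=15 f(15,15)=1
t=16: f(16,-2)=7072 f(16,0)=11050 f(16,2)=10880 f(16,4)=7888 f(16,6)=4352 f(16,8)=1819 f(16,10)=560 f(16,12)=120 f(16,14)=16 f(16,16)=1
t=17: f(17,-3)=7072 f(17,-1)=18122 f(17,1)=21930 f(17,3)=18768 f(17,5)=12240 f(17,7)=6171 f(17,9)=2379 f(17,11)=680 f(17,13)=136 f(17,15)=17 f(17,17)=1
t=18: f(18,-2)=25194 f(18,0)=40052 f(18,2)=40698 f(18,4)=31008 f(18,6)=18411 f(18,8)=8550 f(18,10)=3059 f(18,12)=816 f(18,14)=153 f(18,16)=18 f(18,18)=1
t=19: f(19,-3)=25194 f(19,-1)=65246 f(19,1)=80750 f(19,3)=71706 f(19,5)=49419 f(19,7)=26961 f(19,9)=11609 f(19,11)=3875 f(19,13)=969 f(19,15)=171 f(19,17)=19 f(19,19)=1
t=20: f(20,-2)=90440 f(20,0)=145996 f(20,2)=152456 f(20,4)=121125 f(20,6)=76380 f(20,8)=38570 f(20,10)=15484 f(20,12)=4844 f(20,14)=1140 f(20,16)=190 f(20,18)=20 f(20,20)=1
t=21: f(21,-3)=90440 f(21,-1)=236436 f(21,1)=298452 f(21,3)=273581 f(21,5)=197505 f(21,7)=114950 f(21,9)=54054 f(21,11)=20328 f(21,13)=5984 f(21,15)=1330 f(21,17)=210 f(21,19)=21 f(21,21)=1
t=22: f(22,-2)=326876 f(22,0)=534888 f(22,2)=572033 f(22,4)=471086 f(22,6)=312455 f(22,8)=169004 f(22,10)=74382 f(22,12)=26312 f(22,14)=7314 f(22,16)=1540 f(22,18)=231 f(22,20)=22 f(22,22)=1
t=23: f(23,-3)=326876 f(23,-1)=861764 f(23,1)=1106921 f(23,3)=1043119 f(23,5)=783541 f(23,7)=481459 f(23,9)=243386 f(23,11)=100694 f(23,13)=33626 f(23,15)=8854 f(23,17)=1771 f(23,19)=253 f(23,21)=23 f(23,23)=1
t=24: f(24,-2)=1188640 f(24,0)=1968685 f(24,2)=2150040 f(24,4)=1826660 f(24,6)=1265000 f(24,8)=724845 f(24,10)=344080 f(24,12)=134320 f(24,14)=42480 f(24,16)=10625 f(24,18)=2024 f(24,20)=276 f(24,22)=24 f(24,24)=1
t=25: f(25,-3)=1188640 f(25,-1)=3157325 f(25,1)=4118725 f(25,3)=3976700 f(25,5)=3091660 f(25,7)=1989845 f(25,9)=1068925 f(25,11)=478400 f(25,13)=176800 f(25,15)=53105 f(25,17)=12649 f(25,19)=2300 f(25,21)=300 f(25,23)=25 f(25,25)=1
t=26: f(26,-2)=4345965 f(26,0)=7276050 f(26,2)=8095425 f(26,4)=7068360 f(26,6)=5081505 f(26,8)=3058770 f(26,10)=1547325 f(26,12)=655200 f(26,14)=229905 f(26,16)=65754 f(26,18)=14949 f(26,20)=2600 f(26,22)=325 f(26,24)=26 f(26,26)=1
t=27: f(27,-3)=4345965 f(27,-1)=11622015 f(27,1)=15371475 f(27,3)=15163785 f(27,5)=12149865 f(27,7)=8140275 f(27,9)=4606095 f(27,11)=2202525 f(27,13)=885105 f(27,15)=295659 f(27,17)=80703 f(27,19)=17549 f(27,21)=2925 f(27,23)=351 f(27,25)=27 f(27,27)=1
t=28: f(28,-2)=15967980 f(28,0)=26993490 f(28,2)=30535260 f(28,4)=27313650 f(28,6)=20290140 f(28,8)=12746370 f(28,10)=6808620 f(28,12)=3087630 f(28,14)=1180764 f(28,16)=376362 f(28,18)=98252 f(28,20)=20474 f(28,22)=3276 f(28,24)=378 f(28,26)=28 f(28,28)=1
Σ_s f(28,s) = 145422675
P = 145422675/268435456 = 145422675/268435456

Answer: 145422675/268435456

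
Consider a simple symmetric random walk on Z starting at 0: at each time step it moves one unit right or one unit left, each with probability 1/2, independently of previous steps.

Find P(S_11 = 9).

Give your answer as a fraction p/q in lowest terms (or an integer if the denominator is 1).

Answer: 11/2048

Derivation:
To reach position 9 after 11 steps: need 10 steps of +1 and 1 of -1.
Favorable paths: C(11,10) = 11
Total paths: 2^11 = 2048
P = 11/2048 = 11/2048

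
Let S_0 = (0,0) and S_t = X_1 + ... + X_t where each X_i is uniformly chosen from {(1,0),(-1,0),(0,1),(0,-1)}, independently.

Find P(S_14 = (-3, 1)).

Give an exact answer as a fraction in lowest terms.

Let h be the number of horizontal steps (so 14-h are vertical). To end at (-3,1) need (h-3)/2 right-steps and ((14-h)+1)/2 up-steps.
Sum over h with 3 ≤ h ≤ 13, h ≡ 1 (mod 2), 14-h ≡ 1 (mod 2):
h=3: C(14,3)·C(3,0)·C(11,6) = 364·1·462 = 168168
h=5: C(14,5)·C(5,1)·C(9,5) = 2002·5·126 = 1261260
h=7: C(14,7)·C(7,2)·C(7,4) = 3432·21·35 = 2522520
h=9: C(14,9)·C(9,3)·C(5,3) = 2002·84·10 = 1681680
h=11: C(14,11)·C(11,4)·C(3,2) = 364·330·3 = 360360
h=13: C(14,13)·C(13,5)·C(1,1) = 14·1287·1 = 18018
Total favorable: 6012006
Total paths: 4^14 = 268435456
P = 6012006/268435456 = 3006003/134217728

Answer: 3006003/134217728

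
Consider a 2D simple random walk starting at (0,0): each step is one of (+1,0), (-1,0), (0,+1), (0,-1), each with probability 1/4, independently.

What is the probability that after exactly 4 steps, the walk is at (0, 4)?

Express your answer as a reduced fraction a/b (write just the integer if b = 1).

Let h be the number of horizontal steps (so 4-h are vertical). To end at (0,4) need (h+0)/2 right-steps and ((4-h)+4)/2 up-steps.
Sum over h with 0 ≤ h ≤ 0, h ≡ 0 (mod 2), 4-h ≡ 0 (mod 2):
h=0: C(4,0)·C(0,0)·C(4,4) = 1·1·1 = 1
Total favorable: 1
Total paths: 4^4 = 256
P = 1/256 = 1/256

Answer: 1/256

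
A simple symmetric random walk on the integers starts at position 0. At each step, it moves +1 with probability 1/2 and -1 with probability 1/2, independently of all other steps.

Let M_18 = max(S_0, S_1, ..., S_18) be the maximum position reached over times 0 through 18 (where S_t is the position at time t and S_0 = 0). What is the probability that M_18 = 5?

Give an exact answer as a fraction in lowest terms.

Answer: 4641/65536

Derivation:
Let M_18 = max(S_0,...,S_18). Use the reflection principle: for j ≥ 1, #{paths with M_18 ≥ j} = #{S_18 ≥ j} + #{S_18 ≥ j+1}.
By reflection, #{M_18 ≥ 5} = #{S_18 ≥ 5} + #{S_18 ≥ 6} = 31180 + 31180 = 62360.
#{M_18 ≥ 6} = #{S_18 ≥ 6} + #{S_18 ≥ 7} = 31180 + 12616 = 43796.
#{M_18 = 5} = 62360 - 43796 = 18564.
P(M_18 = 5) = 18564/262144 = 4641/65536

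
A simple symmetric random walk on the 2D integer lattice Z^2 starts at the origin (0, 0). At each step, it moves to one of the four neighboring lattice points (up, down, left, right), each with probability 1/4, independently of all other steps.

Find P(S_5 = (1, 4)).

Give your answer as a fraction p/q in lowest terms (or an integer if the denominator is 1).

Let h be the number of horizontal steps (so 5-h are vertical). To end at (1,4) need (h+1)/2 right-steps and ((5-h)+4)/2 up-steps.
Sum over h with 1 ≤ h ≤ 1, h ≡ 1 (mod 2), 5-h ≡ 0 (mod 2):
h=1: C(5,1)·C(1,1)·C(4,4) = 5·1·1 = 5
Total favorable: 5
Total paths: 4^5 = 1024
P = 5/1024 = 5/1024

Answer: 5/1024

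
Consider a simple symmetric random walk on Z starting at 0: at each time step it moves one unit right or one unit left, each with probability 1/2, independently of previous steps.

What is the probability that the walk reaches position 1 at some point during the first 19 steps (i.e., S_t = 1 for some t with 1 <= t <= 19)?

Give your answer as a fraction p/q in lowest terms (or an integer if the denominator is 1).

Count via complement. Let g(t,s) = #length-t paths at position s with S_1..S_t all ≠ 1.
g(t,s) = g(t-1,s-1) + g(t-1,s+1) for s ≠ 1; g(t,1) = 0.
t=0: g(0,0)=1
t=1: g(1,-1)=1
t=2: g(2,-2)=1 g(2,0)=1
t=3: g(3,-3)=1 g(3,-1)=2
t=4: g(4,-4)=1 g(4,-2)=3 g(4,0)=2
t=5: g(5,-5)=1 g(5,-3)=4 g(5,-1)=5
t=6: g(6,-6)=1 g(6,-4)=5 g(6,-2)=9 g(6,0)=5
t=7: g(7,-7)=1 g(7,-5)=6 g(7,-3)=14 g(7,-1)=14
t=8: g(8,-8)=1 g(8,-6)=7 g(8,-4)=20 g(8,-2)=28 g(8,0)=14
t=9: g(9,-9)=1 g(9,-7)=8 g(9,-5)=27 g(9,-3)=48 g(9,-1)=42
t=10: g(10,-10)=1 g(10,-8)=9 g(10,-6)=35 g(10,-4)=75 g(10,-2)=90 g(10,0)=42
t=11: g(11,-11)=1 g(11,-9)=10 g(11,-7)=44 g(11,-5)=110 g(11,-3)=165 g(11,-1)=132
t=12: g(12,-12)=1 g(12,-10)=11 g(12,-8)=54 g(12,-6)=154 g(12,-4)=275 g(12,-2)=297 g(12,0)=132
t=13: g(13,-13)=1 g(13,-11)=12 g(13,-9)=65 g(13,-7)=208 g(13,-5)=429 g(13,-3)=572 g(13,-1)=429
t=14: g(14,-14)=1 g(14,-12)=13 g(14,-10)=77 g(14,-8)=273 g(14,-6)=637 g(14,-4)=1001 g(14,-2)=1001 g(14,0)=429
t=15: g(15,-15)=1 g(15,-13)=14 g(15,-11)=90 g(15,-9)=350 g(15,-7)=910 g(15,-5)=1638 g(15,-3)=2002 g(15,-1)=1430
t=16: g(16,-16)=1 g(16,-14)=15 g(16,-12)=104 g(16,-10)=440 g(16,-8)=1260 g(16,-6)=2548 g(16,-4)=3640 g(16,-2)=3432 g(16,0)=1430
t=17: g(17,-17)=1 g(17,-15)=16 g(17,-13)=119 g(17,-11)=544 g(17,-9)=1700 g(17,-7)=3808 g(17,-5)=6188 g(17,-3)=7072 g(17,-1)=4862
t=18: g(18,-18)=1 g(18,-16)=17 g(18,-14)=135 g(18,-12)=663 g(18,-10)=2244 g(18,-8)=5508 g(18,-6)=9996 g(18,-4)=13260 g(18,-2)=11934 g(18,0)=4862
t=19: g(19,-19)=1 g(19,-17)=18 g(19,-15)=152 g(19,-13)=798 g(19,-11)=2907 g(19,-9)=7752 g(19,-7)=15504 g(19,-5)=23256 g(19,-3)=25194 g(19,-1)=16796
Paths never hitting 1: Σ_s g(19,s) = 92378
Paths hitting 1: 2^19 - 92378 = 431910
P = 431910/524288 = 215955/262144

Answer: 215955/262144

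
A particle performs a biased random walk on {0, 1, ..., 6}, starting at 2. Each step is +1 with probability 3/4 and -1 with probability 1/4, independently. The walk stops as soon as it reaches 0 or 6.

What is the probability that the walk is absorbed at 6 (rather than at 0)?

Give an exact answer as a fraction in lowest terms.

Biased walk: p = 3/4, q = 1/4, r = q/p = 1/3
Gambler's ruin: P(hit 6 before 0 | start at 2) = (1 - r^a)/(1 - r^N)
r^2 = 1/9; r^6 = 1/729
P = (1 - 1/9) / (1 - 1/729) = 8/9 / 728/729 = 81/91

Answer: 81/91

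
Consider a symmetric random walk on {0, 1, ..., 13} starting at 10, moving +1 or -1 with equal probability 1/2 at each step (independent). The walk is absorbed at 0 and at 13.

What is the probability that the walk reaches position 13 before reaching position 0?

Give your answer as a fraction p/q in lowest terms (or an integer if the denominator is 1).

Answer: 10/13

Derivation:
Symmetric walk (p = 1/2): the harmonic-function argument gives P(hit 13 before 0 | start at 10) = a/N.
P = 10/13 = 10/13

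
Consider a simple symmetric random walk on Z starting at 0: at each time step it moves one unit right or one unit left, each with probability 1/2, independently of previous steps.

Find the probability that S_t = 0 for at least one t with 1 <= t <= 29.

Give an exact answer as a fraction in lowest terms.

Count via complement. Let g(t,s) = #length-t paths at position s with S_1..S_t all ≠ 0.
g(t,s) = g(t-1,s-1) + g(t-1,s+1) for s ≠ 0; g(t,0) = 0.
t=0: g(0,0)=1
t=1: g(1,-1)=1 g(1,1)=1
t=2: g(2,-2)=1 g(2,2)=1
t=3: g(3,-3)=1 g(3,-1)=1 g(3,1)=1 g(3,3)=1
t=4: g(4,-4)=1 g(4,-2)=2 g(4,2)=2 g(4,4)=1
t=5: g(5,-5)=1 g(5,-3)=3 g(5,-1)=2 g(5,1)=2 g(5,3)=3 g(5,5)=1
t=6: g(6,-6)=1 g(6,-4)=4 g(6,-2)=5 g(6,2)=5 g(6,4)=4 g(6,6)=1
t=7: g(7,-7)=1 g(7,-5)=5 g(7,-3)=9 g(7,-1)=5 g(7,1)=5 g(7,3)=9 g(7,5)=5 g(7,7)=1
t=8: g(8,-8)=1 g(8,-6)=6 g(8,-4)=14 g(8,-2)=14 g(8,2)=14 g(8,4)=14 g(8,6)=6 g(8,8)=1
t=9: g(9,-9)=1 g(9,-7)=7 g(9,-5)=20 g(9,-3)=28 g(9,-1)=14 g(9,1)=14 g(9,3)=28 g(9,5)=20 g(9,7)=7 g(9,9)=1
t=10: g(10,-10)=1 g(10,-8)=8 g(10,-6)=27 g(10,-4)=48 g(10,-2)=42 g(10,2)=42 g(10,4)=48 g(10,6)=27 g(10,8)=8 g(10,10)=1
t=11: g(11,-11)=1 g(11,-9)=9 g(11,-7)=35 g(11,-5)=75 g(11,-3)=90 g(11,-1)=42 g(11,1)=42 g(11,3)=90 g(11,5)=75 g(11,7)=35 g(11,9)=9 g(11,11)=1
t=12: g(12,-12)=1 g(12,-10)=10 g(12,-8)=44 g(12,-6)=110 g(12,-4)=165 g(12,-2)=132 g(12,2)=132 g(12,4)=165 g(12,6)=110 g(12,8)=44 g(12,10)=10 g(12,12)=1
t=13: g(13,-13)=1 g(13,-11)=11 g(13,-9)=54 g(13,-7)=154 g(13,-5)=275 g(13,-3)=297 g(13,-1)=132 g(13,1)=132 g(13,3)=297 g(13,5)=275 g(13,7)=154 g(13,9)=54 g(13,11)=11 g(13,13)=1
t=14: g(14,-14)=1 g(14,-12)=12 g(14,-10)=65 g(14,-8)=208 g(14,-6)=429 g(14,-4)=572 g(14,-2)=429 g(14,2)=429 g(14,4)=572 g(14,6)=429 g(14,8)=208 g(14,10)=65 g(14,12)=12 g(14,14)=1
t=15: g(15,-15)=1 g(15,-13)=13 g(15,-11)=77 g(15,-9)=273 g(15,-7)=637 g(15,-5)=1001 g(15,-3)=1001 g(15,-1)=429 g(15,1)=429 g(15,3)=1001 g(15,5)=1001 g(15,7)=637 g(15,9)=273 g(15,11)=77 g(15,13)=13 g(15,15)=1
t=16: g(16,-16)=1 g(16,-14)=14 g(16,-12)=90 g(16,-10)=350 g(16,-8)=910 g(16,-6)=1638 g(16,-4)=2002 g(16,-2)=1430 g(16,2)=1430 g(16,4)=2002 g(16,6)=1638 g(16,8)=910 g(16,10)=350 g(16,12)=90 g(16,14)=14 g(16,16)=1
t=17: g(17,-17)=1 g(17,-15)=15 g(17,-13)=104 g(17,-11)=440 g(17,-9)=1260 g(17,-7)=2548 g(17,-5)=3640 g(17,-3)=3432 g(17,-1)=1430 g(17,1)=1430 g(17,3)=3432 g(17,5)=3640 g(17,7)=2548 g(17,9)=1260 g(17,11)=440 g(17,13)=104 g(17,15)=15 g(17,17)=1
t=18: g(18,-18)=1 g(18,-16)=16 g(18,-14)=119 g(18,-12)=544 g(18,-10)=1700 g(18,-8)=3808 g(18,-6)=6188 g(18,-4)=7072 g(18,-2)=4862 g(18,2)=4862 g(18,4)=7072 g(18,6)=6188 g(18,8)=3808 g(18,10)=1700 g(18,12)=544 g(18,14)=119 g(18,16)=16 g(18,18)=1
t=19: g(19,-19)=1 g(19,-17)=17 g(19,-15)=135 g(19,-13)=663 g(19,-11)=2244 g(19,-9)=5508 g(19,-7)=9996 g(19,-5)=13260 g(19,-3)=11934 g(19,-1)=4862 g(19,1)=4862 g(19,3)=11934 g(19,5)=13260 g(19,7)=9996 g(19,9)=5508 g(19,11)=2244 g(19,13)=663 g(19,15)=135 g(19,17)=17 g(19,19)=1
t=20: g(20,-20)=1 g(20,-18)=18 g(20,-16)=152 g(20,-14)=798 g(20,-12)=2907 g(20,-10)=7752 g(20,-8)=15504 g(20,-6)=23256 g(20,-4)=25194 g(20,-2)=16796 g(20,2)=16796 g(20,4)=25194 g(20,6)=23256 g(20,8)=15504 g(20,10)=7752 g(20,12)=2907 g(20,14)=798 g(20,16)=152 g(20,18)=18 g(20,20)=1
t=21: g(21,-21)=1 g(21,-19)=19 g(21,-17)=170 g(21,-15)=950 g(21,-13)=3705 g(21,-11)=10659 g(21,-9)=23256 g(21,-7)=38760 g(21,-5)=48450 g(21,-3)=41990 g(21,-1)=16796 g(21,1)=16796 g(21,3)=41990 g(21,5)=48450 g(21,7)=38760 g(21,9)=23256 g(21,11)=10659 g(21,13)=3705 g(21,15)=950 g(21,17)=170 g(21,19)=19 g(21,21)=1
t=22: g(22,-22)=1 g(22,-20)=20 g(22,-18)=189 g(22,-16)=1120 g(22,-14)=4655 g(22,-12)=14364 g(22,-10)=33915 g(22,-8)=62016 g(22,-6)=87210 g(22,-4)=90440 g(22,-2)=58786 g(22,2)=58786 g(22,4)=90440 g(22,6)=87210 g(22,8)=62016 g(22,10)=33915 g(22,12)=14364 g(22,14)=4655 g(22,16)=1120 g(22,18)=189 g(22,20)=20 g(22,22)=1
t=23: g(23,-23)=1 g(23,-21)=21 g(23,-19)=209 g(23,-17)=1309 g(23,-15)=5775 g(23,-13)=19019 g(23,-11)=48279 g(23,-9)=95931 g(23,-7)=149226 g(23,-5)=177650 g(23,-3)=149226 g(23,-1)=58786 g(23,1)=58786 g(23,3)=149226 g(23,5)=177650 g(23,7)=149226 g(23,9)=95931 g(23,11)=48279 g(23,13)=19019 g(23,15)=5775 g(23,17)=1309 g(23,19)=209 g(23,21)=21 g(23,23)=1
t=24: g(24,-24)=1 g(24,-22)=22 g(24,-20)=230 g(24,-18)=1518 g(24,-16)=7084 g(24,-14)=24794 g(24,-12)=67298 g(24,-10)=144210 g(24,-8)=245157 g(24,-6)=326876 g(24,-4)=326876 g(24,-2)=208012 g(24,2)=208012 g(24,4)=326876 g(24,6)=326876 g(24,8)=245157 g(24,10)=144210 g(24,12)=67298 g(24,14)=24794 g(24,16)=7084 g(24,18)=1518 g(24,20)=230 g(24,22)=22 g(24,24)=1
t=25: g(25,-25)=1 g(25,-23)=23 g(25,-21)=252 g(25,-19)=1748 g(25,-17)=8602 g(25,-15)=31878 g(25,-13)=92092 g(25,-11)=211508 g(25,-9)=389367 g(25,-7)=572033 g(25,-5)=653752 g(25,-3)=534888 g(25,-1)=208012 g(25,1)=208012 g(25,3)=534888 g(25,5)=653752 g(25,7)=572033 g(25,9)=389367 g(25,11)=211508 g(25,13)=92092 g(25,15)=31878 g(25,17)=8602 g(25,19)=1748 g(25,21)=252 g(25,23)=23 g(25,25)=1
t=26: g(26,-26)=1 g(26,-24)=24 g(26,-22)=275 g(26,-20)=2000 g(26,-18)=10350 g(26,-16)=40480 g(26,-14)=123970 g(26,-12)=303600 g(26,-10)=600875 g(26,-8)=961400 g(26,-6)=1225785 g(26,-4)=1188640 g(26,-2)=742900 g(26,2)=742900 g(26,4)=1188640 g(26,6)=1225785 g(26,8)=961400 g(26,10)=600875 g(26,12)=303600 g(26,14)=123970 g(26,16)=40480 g(26,18)=10350 g(26,20)=2000 g(26,22)=275 g(26,24)=24 g(26,26)=1
t=27: g(27,-27)=1 g(27,-25)=25 g(27,-23)=299 g(27,-21)=2275 g(27,-19)=12350 g(27,-17)=50830 g(27,-15)=164450 g(27,-13)=427570 g(27,-11)=904475 g(27,-9)=1562275 g(27,-7)=2187185 g(27,-5)=2414425 g(27,-3)=1931540 g(27,-1)=742900 g(27,1)=742900 g(27,3)=1931540 g(27,5)=2414425 g(27,7)=2187185 g(27,9)=1562275 g(27,11)=904475 g(27,13)=427570 g(27,15)=164450 g(27,17)=50830 g(27,19)=12350 g(27,21)=2275 g(27,23)=299 g(27,25)=25 g(27,27)=1
t=28: g(28,-28)=1 g(28,-26)=26 g(28,-24)=324 g(28,-22)=2574 g(28,-20)=14625 g(28,-18)=63180 g(28,-16)=215280 g(28,-14)=592020 g(28,-12)=1332045 g(28,-10)=2466750 g(28,-8)=3749460 g(28,-6)=4601610 g(28,-4)=4345965 g(28,-2)=2674440 g(28,2)=2674440 g(28,4)=4345965 g(28,6)=4601610 g(28,8)=3749460 g(28,10)=2466750 g(28,12)=1332045 g(28,14)=592020 g(28,16)=215280 g(28,18)=63180 g(28,20)=14625 g(28,22)=2574 g(28,24)=324 g(28,26)=26 g(28,28)=1
t=29: g(29,-29)=1 g(29,-27)=27 g(29,-25)=350 g(29,-23)=2898 g(29,-21)=17199 g(29,-19)=77805 g(29,-17)=278460 g(29,-15)=807300 g(29,-13)=1924065 g(29,-11)=3798795 g(29,-9)=6216210 g(29,-7)=8351070 g(29,-5)=8947575 g(29,-3)=7020405 g(29,-1)=2674440 g(29,1)=2674440 g(29,3)=7020405 g(29,5)=8947575 g(29,7)=8351070 g(29,9)=6216210 g(29,11)=3798795 g(29,13)=1924065 g(29,15)=807300 g(29,17)=278460 g(29,19)=77805 g(29,21)=17199 g(29,23)=2898 g(29,25)=350 g(29,27)=27 g(29,29)=1
Paths never hitting 0: Σ_s g(29,s) = 80233200
Paths hitting 0: 2^29 - 80233200 = 456637712
P = 456637712/536870912 = 28539857/33554432

Answer: 28539857/33554432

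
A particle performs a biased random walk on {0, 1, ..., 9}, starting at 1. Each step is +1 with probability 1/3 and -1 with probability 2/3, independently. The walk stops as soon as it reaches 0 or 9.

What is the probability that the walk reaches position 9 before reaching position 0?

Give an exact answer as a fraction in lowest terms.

Answer: 1/511

Derivation:
Biased walk: p = 1/3, q = 2/3, r = q/p = 2
Gambler's ruin: P(hit 9 before 0 | start at 1) = (1 - r^a)/(1 - r^N)
r^1 = 2; r^9 = 512
P = (1 - 2) / (1 - 512) = -1 / -511 = 1/511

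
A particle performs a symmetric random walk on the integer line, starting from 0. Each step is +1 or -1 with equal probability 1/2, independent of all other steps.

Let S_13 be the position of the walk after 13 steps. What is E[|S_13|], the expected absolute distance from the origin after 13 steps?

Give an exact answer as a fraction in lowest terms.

Answer: 3003/1024

Derivation:
S_13 takes values m ≡ 1 (mod 2) with |m| ≤ 13; P(S_13=m) = C(13,(13+m)/2)/2^13.
Total paths: 2^13 = 8192
Distribution: P(S=-13)=1/8192, P(S=-11)=13/8192, P(S=-9)=78/8192, P(S=-7)=286/8192, P(S=-5)=715/8192, P(S=-3)=1287/8192, P(S=-1)=1716/8192, P(S=1)=1716/8192, P(S=3)=1287/8192, P(S=5)=715/8192, P(S=7)=286/8192, P(S=9)=78/8192, P(S=11)=13/8192, P(S=13)=1/8192
E[|S_13|] = Σ_m |m|·P(S_13=m) = 24024/8192 = 3003/1024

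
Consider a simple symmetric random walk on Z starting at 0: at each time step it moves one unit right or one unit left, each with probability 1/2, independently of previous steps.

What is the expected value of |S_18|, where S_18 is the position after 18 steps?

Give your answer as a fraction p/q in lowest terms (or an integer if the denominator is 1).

S_18 takes values m ≡ 0 (mod 2) with |m| ≤ 18; P(S_18=m) = C(18,(18+m)/2)/2^18.
Total paths: 2^18 = 262144
Distribution: P(S=-18)=1/262144, P(S=-16)=18/262144, P(S=-14)=153/262144, P(S=-12)=816/262144, P(S=-10)=3060/262144, P(S=-8)=8568/262144, P(S=-6)=18564/262144, P(S=-4)=31824/262144, P(S=-2)=43758/262144, P(S=0)=48620/262144, P(S=2)=43758/262144, P(S=4)=31824/262144, P(S=6)=18564/262144, P(S=8)=8568/262144, P(S=10)=3060/262144, P(S=12)=816/262144, P(S=14)=153/262144, P(S=16)=18/262144, P(S=18)=1/262144
E[|S_18|] = Σ_m |m|·P(S_18=m) = 875160/262144 = 109395/32768

Answer: 109395/32768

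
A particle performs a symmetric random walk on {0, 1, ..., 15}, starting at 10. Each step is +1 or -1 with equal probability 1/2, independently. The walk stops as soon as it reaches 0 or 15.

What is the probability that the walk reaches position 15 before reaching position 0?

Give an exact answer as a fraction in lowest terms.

Answer: 2/3

Derivation:
Symmetric walk (p = 1/2): the harmonic-function argument gives P(hit 15 before 0 | start at 10) = a/N.
P = 10/15 = 2/3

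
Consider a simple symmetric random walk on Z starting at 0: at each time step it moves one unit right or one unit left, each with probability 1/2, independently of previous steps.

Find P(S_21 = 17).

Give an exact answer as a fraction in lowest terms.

Answer: 105/1048576

Derivation:
To reach position 17 after 21 steps: need 19 steps of +1 and 2 of -1.
Favorable paths: C(21,19) = 210
Total paths: 2^21 = 2097152
P = 210/2097152 = 105/1048576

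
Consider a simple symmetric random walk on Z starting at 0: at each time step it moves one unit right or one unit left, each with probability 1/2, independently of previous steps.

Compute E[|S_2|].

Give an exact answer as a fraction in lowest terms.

Answer: 1

Derivation:
S_2 takes values m ≡ 0 (mod 2) with |m| ≤ 2; P(S_2=m) = C(2,(2+m)/2)/2^2.
Total paths: 2^2 = 4
Distribution: P(S=-2)=1/4, P(S=0)=2/4, P(S=2)=1/4
E[|S_2|] = Σ_m |m|·P(S_2=m) = 4/4 = 1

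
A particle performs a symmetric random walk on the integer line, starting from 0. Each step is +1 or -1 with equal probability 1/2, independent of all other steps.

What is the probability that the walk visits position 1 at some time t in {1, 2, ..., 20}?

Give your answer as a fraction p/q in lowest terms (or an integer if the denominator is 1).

Answer: 215955/262144

Derivation:
Count via complement. Let g(t,s) = #length-t paths at position s with S_1..S_t all ≠ 1.
g(t,s) = g(t-1,s-1) + g(t-1,s+1) for s ≠ 1; g(t,1) = 0.
t=0: g(0,0)=1
t=1: g(1,-1)=1
t=2: g(2,-2)=1 g(2,0)=1
t=3: g(3,-3)=1 g(3,-1)=2
t=4: g(4,-4)=1 g(4,-2)=3 g(4,0)=2
t=5: g(5,-5)=1 g(5,-3)=4 g(5,-1)=5
t=6: g(6,-6)=1 g(6,-4)=5 g(6,-2)=9 g(6,0)=5
t=7: g(7,-7)=1 g(7,-5)=6 g(7,-3)=14 g(7,-1)=14
t=8: g(8,-8)=1 g(8,-6)=7 g(8,-4)=20 g(8,-2)=28 g(8,0)=14
t=9: g(9,-9)=1 g(9,-7)=8 g(9,-5)=27 g(9,-3)=48 g(9,-1)=42
t=10: g(10,-10)=1 g(10,-8)=9 g(10,-6)=35 g(10,-4)=75 g(10,-2)=90 g(10,0)=42
t=11: g(11,-11)=1 g(11,-9)=10 g(11,-7)=44 g(11,-5)=110 g(11,-3)=165 g(11,-1)=132
t=12: g(12,-12)=1 g(12,-10)=11 g(12,-8)=54 g(12,-6)=154 g(12,-4)=275 g(12,-2)=297 g(12,0)=132
t=13: g(13,-13)=1 g(13,-11)=12 g(13,-9)=65 g(13,-7)=208 g(13,-5)=429 g(13,-3)=572 g(13,-1)=429
t=14: g(14,-14)=1 g(14,-12)=13 g(14,-10)=77 g(14,-8)=273 g(14,-6)=637 g(14,-4)=1001 g(14,-2)=1001 g(14,0)=429
t=15: g(15,-15)=1 g(15,-13)=14 g(15,-11)=90 g(15,-9)=350 g(15,-7)=910 g(15,-5)=1638 g(15,-3)=2002 g(15,-1)=1430
t=16: g(16,-16)=1 g(16,-14)=15 g(16,-12)=104 g(16,-10)=440 g(16,-8)=1260 g(16,-6)=2548 g(16,-4)=3640 g(16,-2)=3432 g(16,0)=1430
t=17: g(17,-17)=1 g(17,-15)=16 g(17,-13)=119 g(17,-11)=544 g(17,-9)=1700 g(17,-7)=3808 g(17,-5)=6188 g(17,-3)=7072 g(17,-1)=4862
t=18: g(18,-18)=1 g(18,-16)=17 g(18,-14)=135 g(18,-12)=663 g(18,-10)=2244 g(18,-8)=5508 g(18,-6)=9996 g(18,-4)=13260 g(18,-2)=11934 g(18,0)=4862
t=19: g(19,-19)=1 g(19,-17)=18 g(19,-15)=152 g(19,-13)=798 g(19,-11)=2907 g(19,-9)=7752 g(19,-7)=15504 g(19,-5)=23256 g(19,-3)=25194 g(19,-1)=16796
t=20: g(20,-20)=1 g(20,-18)=19 g(20,-16)=170 g(20,-14)=950 g(20,-12)=3705 g(20,-10)=10659 g(20,-8)=23256 g(20,-6)=38760 g(20,-4)=48450 g(20,-2)=41990 g(20,0)=16796
Paths never hitting 1: Σ_s g(20,s) = 184756
Paths hitting 1: 2^20 - 184756 = 863820
P = 863820/1048576 = 215955/262144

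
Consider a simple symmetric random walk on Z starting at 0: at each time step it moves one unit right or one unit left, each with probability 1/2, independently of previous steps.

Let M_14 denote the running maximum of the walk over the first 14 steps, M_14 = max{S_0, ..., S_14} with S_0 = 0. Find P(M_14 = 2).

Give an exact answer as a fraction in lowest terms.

Let M_14 = max(S_0,...,S_14). Use the reflection principle: for j ≥ 1, #{paths with M_14 ≥ j} = #{S_14 ≥ j} + #{S_14 ≥ j+1}.
By reflection, #{M_14 ≥ 2} = #{S_14 ≥ 2} + #{S_14 ≥ 3} = 6476 + 3473 = 9949.
#{M_14 ≥ 3} = #{S_14 ≥ 3} + #{S_14 ≥ 4} = 3473 + 3473 = 6946.
#{M_14 = 2} = 9949 - 6946 = 3003.
P(M_14 = 2) = 3003/16384 = 3003/16384

Answer: 3003/16384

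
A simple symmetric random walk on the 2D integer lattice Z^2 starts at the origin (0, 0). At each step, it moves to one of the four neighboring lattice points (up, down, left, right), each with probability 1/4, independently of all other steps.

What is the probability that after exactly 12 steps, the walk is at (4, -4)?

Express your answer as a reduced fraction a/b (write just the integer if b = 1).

Answer: 7623/2097152

Derivation:
Let h be the number of horizontal steps (so 12-h are vertical). To end at (4,-4) need (h+4)/2 right-steps and ((12-h)-4)/2 up-steps.
Sum over h with 4 ≤ h ≤ 8, h ≡ 0 (mod 2), 12-h ≡ 0 (mod 2):
h=4: C(12,4)·C(4,4)·C(8,2) = 495·1·28 = 13860
h=6: C(12,6)·C(6,5)·C(6,1) = 924·6·6 = 33264
h=8: C(12,8)·C(8,6)·C(4,0) = 495·28·1 = 13860
Total favorable: 60984
Total paths: 4^12 = 16777216
P = 60984/16777216 = 7623/2097152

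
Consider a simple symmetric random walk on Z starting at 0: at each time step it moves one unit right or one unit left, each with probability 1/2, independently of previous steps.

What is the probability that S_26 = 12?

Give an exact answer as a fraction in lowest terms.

To reach position 12 after 26 steps: need 19 steps of +1 and 7 of -1.
Favorable paths: C(26,19) = 657800
Total paths: 2^26 = 67108864
P = 657800/67108864 = 82225/8388608

Answer: 82225/8388608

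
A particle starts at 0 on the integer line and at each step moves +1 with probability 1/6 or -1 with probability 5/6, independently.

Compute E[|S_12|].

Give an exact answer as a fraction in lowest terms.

S_12 takes values m ≡ 0 (mod 2) with |m| ≤ 12; P(S_12=m) = C(12,(12+m)/2) · (1/6)^((12+m)/2) · (5/6)^((12-m)/2).
Distribution: P(S=-12)=244140625/2176782336, P(S=-10)=48828125/181398528, P(S=-8)=107421875/362797056, P(S=-6)=107421875/544195584, P(S=-4)=21484375/241864704, P(S=-2)=859375/30233088, P(S=0)=1203125/181398528, P(S=2)=34375/30233088, P(S=4)=34375/241864704, P(S=6)=6875/544195584, P(S=8)=275/362797056, P(S=10)=5/181398528, P(S=12)=1/2176782336
E[|S_12|] = Σ_m |m|·P(S_12=m) = 121020773/15116544

Answer: 121020773/15116544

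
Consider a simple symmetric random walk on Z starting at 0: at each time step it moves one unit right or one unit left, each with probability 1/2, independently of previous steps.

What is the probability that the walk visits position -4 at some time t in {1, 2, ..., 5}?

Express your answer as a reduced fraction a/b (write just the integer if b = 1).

Count via complement. Let g(t,s) = #length-t paths at position s with S_1..S_t all ≠ -4.
g(t,s) = g(t-1,s-1) + g(t-1,s+1) for s ≠ -4; g(t,-4) = 0.
t=0: g(0,0)=1
t=1: g(1,-1)=1 g(1,1)=1
t=2: g(2,-2)=1 g(2,0)=2 g(2,2)=1
t=3: g(3,-3)=1 g(3,-1)=3 g(3,1)=3 g(3,3)=1
t=4: g(4,-2)=4 g(4,0)=6 g(4,2)=4 g(4,4)=1
t=5: g(5,-3)=4 g(5,-1)=10 g(5,1)=10 g(5,3)=5 g(5,5)=1
Paths never hitting -4: Σ_s g(5,s) = 30
Paths hitting -4: 2^5 - 30 = 2
P = 2/32 = 1/16

Answer: 1/16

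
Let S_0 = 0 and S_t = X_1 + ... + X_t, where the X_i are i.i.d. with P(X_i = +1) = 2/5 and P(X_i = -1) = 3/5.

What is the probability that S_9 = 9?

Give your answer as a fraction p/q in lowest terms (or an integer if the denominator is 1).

To reach position 9 after 9 steps: need 9 steps of +1 and 0 steps of -1.
Number of such sequences: C(9,9) = 1
Each has probability (2/5)^9 · (3/5)^0 = 512/1953125
P = 1 · 512/1953125 = 512/1953125

Answer: 512/1953125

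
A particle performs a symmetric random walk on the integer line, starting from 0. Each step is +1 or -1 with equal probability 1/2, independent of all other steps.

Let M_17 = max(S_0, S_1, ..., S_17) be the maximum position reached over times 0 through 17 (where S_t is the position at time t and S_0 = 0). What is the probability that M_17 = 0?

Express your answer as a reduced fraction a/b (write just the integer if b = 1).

Let M_17 = max(S_0,...,S_17). Use the reflection principle: for j ≥ 1, #{paths with M_17 ≥ j} = #{S_17 ≥ j} + #{S_17 ≥ j+1}.
P(M_17 ≥ 0) = 1 since S_0 = 0, so #{M_17 ≥ 0} = 131072.
#{M_17 ≥ 1} = #{S_17 ≥ 1} + #{S_17 ≥ 2} = 65536 + 41226 = 106762.
#{M_17 = 0} = 131072 - 106762 = 24310.
P(M_17 = 0) = 24310/131072 = 12155/65536

Answer: 12155/65536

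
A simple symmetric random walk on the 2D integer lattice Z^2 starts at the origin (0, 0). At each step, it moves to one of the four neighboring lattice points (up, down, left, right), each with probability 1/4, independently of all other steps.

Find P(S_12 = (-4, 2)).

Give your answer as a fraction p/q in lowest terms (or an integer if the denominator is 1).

Let h be the number of horizontal steps (so 12-h are vertical). To end at (-4,2) need (h-4)/2 right-steps and ((12-h)+2)/2 up-steps.
Sum over h with 4 ≤ h ≤ 10, h ≡ 0 (mod 2), 12-h ≡ 0 (mod 2):
h=4: C(12,4)·C(4,0)·C(8,5) = 495·1·56 = 27720
h=6: C(12,6)·C(6,1)·C(6,4) = 924·6·15 = 83160
h=8: C(12,8)·C(8,2)·C(4,3) = 495·28·4 = 55440
h=10: C(12,10)·C(10,3)·C(2,2) = 66·120·1 = 7920
Total favorable: 174240
Total paths: 4^12 = 16777216
P = 174240/16777216 = 5445/524288

Answer: 5445/524288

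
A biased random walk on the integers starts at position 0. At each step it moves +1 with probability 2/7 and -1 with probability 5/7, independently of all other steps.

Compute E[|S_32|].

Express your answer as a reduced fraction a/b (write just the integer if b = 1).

Answer: 15165458384478288893080896672/1104427674243920646305299201

Derivation:
S_32 takes values m ≡ 0 (mod 2) with |m| ≤ 32; P(S_32=m) = C(32,(32+m)/2) · (2/7)^((32+m)/2) · (5/7)^((32-m)/2).
Distribution: P(S=-32)=23283064365386962890625/1104427674243920646305299201, P(S=-30)=298023223876953125000000/1104427674243920646305299201, P(S=-28)=1847743988037109375000000/1104427674243920646305299201, P(S=-26)=7390975952148437500000000/1104427674243920646305299201, P(S=-24)=21433830261230468750000000/1104427674243920646305299201, P(S=-22)=6858825683593750000000000/157775382034845806615042743, P(S=-20)=12345886230468750000000000/157775382034845806615042743, P(S=-18)=128397216796875000000000000/1104427674243920646305299201, P(S=-16)=160496520996093750000000000/1104427674243920646305299201, P(S=-14)=171196289062500000000000000/1104427674243920646305299201, P(S=-12)=157500585937500000000000000/1104427674243920646305299201, P(S=-10)=126000468750000000000000000/1104427674243920646305299201, P(S=-8)=12600046875000000000000000/157775382034845806615042743, P(S=-6)=7753875000000000000000000/157775382034845806615042743, P(S=-4)=29464725000000000000000000/1104427674243920646305299201, P(S=-2)=14143068000000000000000000/1104427674243920646305299201, P(S=0)=6010803900000000000000000/1104427674243920646305299201, P(S=2)=2262890880000000000000000/1104427674243920646305299201, P(S=4)=754296960000000000000000/1104427674243920646305299201, P(S=6)=31759872000000000000000/157775382034845806615042743, P(S=8)=8257566720000000000000/157775382034845806615042743, P(S=10)=13212106752000000000000/1104427674243920646305299201, P(S=12)=2642421350400000000000/1104427674243920646305299201, P(S=14)=459551539200000000000/1104427674243920646305299201, P(S=16)=68932730880000000000/1104427674243920646305299201, P(S=18)=8823389552640000000/1104427674243920646305299201, P(S=20)=135744454656000000/157775382034845806615042743, P(S=22)=12066173747200000/157775382034845806615042743, P(S=24)=6033086873600000/1104427674243920646305299201, P(S=26)=332859965440000/1104427674243920646305299201, P(S=28)=13314398617600/1104427674243920646305299201, P(S=30)=343597383680/1104427674243920646305299201, P(S=32)=4294967296/1104427674243920646305299201
E[|S_32|] = Σ_m |m|·P(S_32=m) = 15165458384478288893080896672/1104427674243920646305299201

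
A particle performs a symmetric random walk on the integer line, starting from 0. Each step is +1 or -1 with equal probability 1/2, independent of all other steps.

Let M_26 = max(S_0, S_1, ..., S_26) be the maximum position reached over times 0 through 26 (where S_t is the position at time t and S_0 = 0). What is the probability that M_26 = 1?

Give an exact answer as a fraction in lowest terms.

Let M_26 = max(S_0,...,S_26). Use the reflection principle: for j ≥ 1, #{paths with M_26 ≥ j} = #{S_26 ≥ j} + #{S_26 ≥ j+1}.
By reflection, #{M_26 ≥ 1} = #{S_26 ≥ 1} + #{S_26 ≥ 2} = 28354132 + 28354132 = 56708264.
#{M_26 ≥ 2} = #{S_26 ≥ 2} + #{S_26 ≥ 3} = 28354132 + 18696432 = 47050564.
#{M_26 = 1} = 56708264 - 47050564 = 9657700.
P(M_26 = 1) = 9657700/67108864 = 2414425/16777216

Answer: 2414425/16777216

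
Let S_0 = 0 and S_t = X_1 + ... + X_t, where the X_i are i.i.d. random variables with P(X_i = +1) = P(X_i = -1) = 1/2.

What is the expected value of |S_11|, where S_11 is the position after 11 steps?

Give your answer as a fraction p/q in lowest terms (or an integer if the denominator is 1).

S_11 takes values m ≡ 1 (mod 2) with |m| ≤ 11; P(S_11=m) = C(11,(11+m)/2)/2^11.
Total paths: 2^11 = 2048
Distribution: P(S=-11)=1/2048, P(S=-9)=11/2048, P(S=-7)=55/2048, P(S=-5)=165/2048, P(S=-3)=330/2048, P(S=-1)=462/2048, P(S=1)=462/2048, P(S=3)=330/2048, P(S=5)=165/2048, P(S=7)=55/2048, P(S=9)=11/2048, P(S=11)=1/2048
E[|S_11|] = Σ_m |m|·P(S_11=m) = 5544/2048 = 693/256

Answer: 693/256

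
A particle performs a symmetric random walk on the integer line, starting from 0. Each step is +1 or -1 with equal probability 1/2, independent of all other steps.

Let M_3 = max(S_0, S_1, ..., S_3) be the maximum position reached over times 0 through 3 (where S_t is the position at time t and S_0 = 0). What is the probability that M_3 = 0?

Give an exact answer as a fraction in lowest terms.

Answer: 3/8

Derivation:
Let M_3 = max(S_0,...,S_3). Use the reflection principle: for j ≥ 1, #{paths with M_3 ≥ j} = #{S_3 ≥ j} + #{S_3 ≥ j+1}.
P(M_3 ≥ 0) = 1 since S_0 = 0, so #{M_3 ≥ 0} = 8.
#{M_3 ≥ 1} = #{S_3 ≥ 1} + #{S_3 ≥ 2} = 4 + 1 = 5.
#{M_3 = 0} = 8 - 5 = 3.
P(M_3 = 0) = 3/8 = 3/8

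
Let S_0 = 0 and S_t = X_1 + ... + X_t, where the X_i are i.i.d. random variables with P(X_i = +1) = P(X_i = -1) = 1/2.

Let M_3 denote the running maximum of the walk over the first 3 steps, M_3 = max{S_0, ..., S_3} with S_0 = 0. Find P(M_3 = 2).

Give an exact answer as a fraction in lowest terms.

Let M_3 = max(S_0,...,S_3). Use the reflection principle: for j ≥ 1, #{paths with M_3 ≥ j} = #{S_3 ≥ j} + #{S_3 ≥ j+1}.
By reflection, #{M_3 ≥ 2} = #{S_3 ≥ 2} + #{S_3 ≥ 3} = 1 + 1 = 2.
#{M_3 ≥ 3} = #{S_3 ≥ 3} + #{S_3 ≥ 4} = 1 + 0 = 1.
#{M_3 = 2} = 2 - 1 = 1.
P(M_3 = 2) = 1/8 = 1/8

Answer: 1/8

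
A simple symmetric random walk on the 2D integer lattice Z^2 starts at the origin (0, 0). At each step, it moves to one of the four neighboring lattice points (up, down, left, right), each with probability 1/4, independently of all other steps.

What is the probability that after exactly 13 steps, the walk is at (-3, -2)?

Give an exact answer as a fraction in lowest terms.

Let h be the number of horizontal steps (so 13-h are vertical). To end at (-3,-2) need (h-3)/2 right-steps and ((13-h)-2)/2 up-steps.
Sum over h with 3 ≤ h ≤ 11, h ≡ 1 (mod 2), 13-h ≡ 0 (mod 2):
h=3: C(13,3)·C(3,0)·C(10,4) = 286·1·210 = 60060
h=5: C(13,5)·C(5,1)·C(8,3) = 1287·5·56 = 360360
h=7: C(13,7)·C(7,2)·C(6,2) = 1716·21·15 = 540540
h=9: C(13,9)·C(9,3)·C(4,1) = 715·84·4 = 240240
h=11: C(13,11)·C(11,4)·C(2,0) = 78·330·1 = 25740
Total favorable: 1226940
Total paths: 4^13 = 67108864
P = 1226940/67108864 = 306735/16777216

Answer: 306735/16777216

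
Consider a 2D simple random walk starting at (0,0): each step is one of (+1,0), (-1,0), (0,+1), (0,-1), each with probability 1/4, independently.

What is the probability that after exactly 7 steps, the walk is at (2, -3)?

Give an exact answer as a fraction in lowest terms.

Let h be the number of horizontal steps (so 7-h are vertical). To end at (2,-3) need (h+2)/2 right-steps and ((7-h)-3)/2 up-steps.
Sum over h with 2 ≤ h ≤ 4, h ≡ 0 (mod 2), 7-h ≡ 1 (mod 2):
h=2: C(7,2)·C(2,2)·C(5,1) = 21·1·5 = 105
h=4: C(7,4)·C(4,3)·C(3,0) = 35·4·1 = 140
Total favorable: 245
Total paths: 4^7 = 16384
P = 245/16384 = 245/16384

Answer: 245/16384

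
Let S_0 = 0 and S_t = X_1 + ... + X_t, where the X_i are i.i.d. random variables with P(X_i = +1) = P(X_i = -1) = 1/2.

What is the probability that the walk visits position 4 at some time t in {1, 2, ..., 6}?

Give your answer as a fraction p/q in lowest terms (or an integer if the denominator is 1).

Count via complement. Let g(t,s) = #length-t paths at position s with S_1..S_t all ≠ 4.
g(t,s) = g(t-1,s-1) + g(t-1,s+1) for s ≠ 4; g(t,4) = 0.
t=0: g(0,0)=1
t=1: g(1,-1)=1 g(1,1)=1
t=2: g(2,-2)=1 g(2,0)=2 g(2,2)=1
t=3: g(3,-3)=1 g(3,-1)=3 g(3,1)=3 g(3,3)=1
t=4: g(4,-4)=1 g(4,-2)=4 g(4,0)=6 g(4,2)=4
t=5: g(5,-5)=1 g(5,-3)=5 g(5,-1)=10 g(5,1)=10 g(5,3)=4
t=6: g(6,-6)=1 g(6,-4)=6 g(6,-2)=15 g(6,0)=20 g(6,2)=14
Paths never hitting 4: Σ_s g(6,s) = 56
Paths hitting 4: 2^6 - 56 = 8
P = 8/64 = 1/8

Answer: 1/8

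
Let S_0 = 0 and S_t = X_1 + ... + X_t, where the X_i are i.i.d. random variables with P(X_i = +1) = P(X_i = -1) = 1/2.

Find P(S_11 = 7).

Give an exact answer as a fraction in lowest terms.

To reach position 7 after 11 steps: need 9 steps of +1 and 2 of -1.
Favorable paths: C(11,9) = 55
Total paths: 2^11 = 2048
P = 55/2048 = 55/2048

Answer: 55/2048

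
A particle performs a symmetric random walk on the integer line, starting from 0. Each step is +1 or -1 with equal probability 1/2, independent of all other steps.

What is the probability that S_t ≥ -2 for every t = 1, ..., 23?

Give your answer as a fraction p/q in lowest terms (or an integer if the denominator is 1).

Answer: 1924111/4194304

Derivation:
Let f(t,s) = #length-t paths at position s with S_1..S_t all ≥ -2.
f(t,s) = f(t-1,s-1) + f(t-1,s+1) for s ≥ -2; f(t,s) = 0 for s < -2.
t=0: f(0,0)=1
t=1: f(1,-1)=1 f(1,1)=1
t=2: f(2,-2)=1 f(2,0)=2 f(2,2)=1
t=3: f(3,-1)=3 f(3,1)=3 f(3,3)=1
t=4: f(4,-2)=3 f(4,0)=6 f(4,2)=4 f(4,4)=1
t=5: f(5,-1)=9 f(5,1)=10 f(5,3)=5 f(5,5)=1
t=6: f(6,-2)=9 f(6,0)=19 f(6,2)=15 f(6,4)=6 f(6,6)=1
t=7: f(7,-1)=28 f(7,1)=34 f(7,3)=21 f(7,5)=7 f(7,7)=1
t=8: f(8,-2)=28 f(8,0)=62 f(8,2)=55 f(8,4)=28 f(8,6)=8 f(8,8)=1
t=9: f(9,-1)=90 f(9,1)=117 f(9,3)=83 f(9,5)=36 f(9,7)=9 f(9,9)=1
t=10: f(10,-2)=90 f(10,0)=207 f(10,2)=200 f(10,4)=119 f(10,6)=45 f(10,8)=10 f(10,10)=1
t=11: f(11,-1)=297 f(11,1)=407 f(11,3)=319 f(11,5)=164 f(11,7)=55 f(11,9)=11 f(11,11)=1
t=12: f(12,-2)=297 f(12,0)=704 f(12,2)=726 f(12,4)=483 f(12,6)=219 f(12,8)=66 f(12,10)=12 f(12,12)=1
t=13: f(13,-1)=1001 f(13,1)=1430 f(13,3)=1209 f(13,5)=702 f(13,7)=285 f(13,9)=78 f(13,11)=13 f(13,13)=1
t=14: f(14,-2)=1001 f(14,0)=2431 f(14,2)=2639 f(14,4)=1911 f(14,6)=987 f(14,8)=363 f(14,10)=91 f(14,12)=14 f(14,14)=1
t=15: f(15,-1)=3432 f(15,1)=5070 f(15,3)=4550 f(15,5)=2898 f(15,7)=1350 f(15,9)=454 f(15,11)=105 f(15,13)=15 f(15,15)=1
t=16: f(16,-2)=3432 f(16,0)=8502 f(16,2)=9620 f(16,4)=7448 f(16,6)=4248 f(16,8)=1804 f(16,10)=559 f(16,12)=120 f(16,14)=16 f(16,16)=1
t=17: f(17,-1)=11934 f(17,1)=18122 f(17,3)=17068 f(17,5)=11696 f(17,7)=6052 f(17,9)=2363 f(17,11)=679 f(17,13)=136 f(17,15)=17 f(17,17)=1
t=18: f(18,-2)=11934 f(18,0)=30056 f(18,2)=35190 f(18,4)=28764 f(18,6)=17748 f(18,8)=8415 f(18,10)=3042 f(18,12)=815 f(18,14)=153 f(18,16)=18 f(18,18)=1
t=19: f(19,-1)=41990 f(19,1)=65246 f(19,3)=63954 f(19,5)=46512 f(19,7)=26163 f(19,9)=11457 f(19,11)=3857 f(19,13)=968 f(19,15)=171 f(19,17)=19 f(19,19)=1
t=20: f(20,-2)=41990 f(20,0)=107236 f(20,2)=129200 f(20,4)=110466 f(20,6)=72675 f(20,8)=37620 f(20,10)=15314 f(20,12)=4825 f(20,14)=1139 f(20,16)=190 f(20,18)=20 f(20,20)=1
t=21: f(21,-1)=149226 f(21,1)=236436 f(21,3)=239666 f(21,5)=183141 f(21,7)=110295 f(21,9)=52934 f(21,11)=20139 f(21,13)=5964 f(21,15)=1329 f(21,17)=210 f(21,19)=21 f(21,21)=1
t=22: f(22,-2)=149226 f(22,0)=385662 f(22,2)=476102 f(22,4)=422807 f(22,6)=293436 f(22,8)=163229 f(22,10)=73073 f(22,12)=26103 f(22,14)=7293 f(22,16)=1539 f(22,18)=231 f(22,20)=22 f(22,22)=1
t=23: f(23,-1)=534888 f(23,1)=861764 f(23,3)=898909 f(23,5)=716243 f(23,7)=456665 f(23,9)=236302 f(23,11)=99176 f(23,13)=33396 f(23,15)=8832 f(23,17)=1770 f(23,19)=253 f(23,21)=23 f(23,23)=1
Σ_s f(23,s) = 3848222
P = 3848222/8388608 = 1924111/4194304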